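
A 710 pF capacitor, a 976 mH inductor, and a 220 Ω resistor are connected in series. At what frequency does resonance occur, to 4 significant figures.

ω₀ = 1/√(LC) = 1/√(0.976 × 7.1e-10) = 37990 rad/s
f₀ = ω₀/(2π) = 6.046 kHz

6.046 kHz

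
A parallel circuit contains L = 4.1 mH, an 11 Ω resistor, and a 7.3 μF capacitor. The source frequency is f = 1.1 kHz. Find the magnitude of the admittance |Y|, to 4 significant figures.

ω = 2πf = 6912 rad/s
X_L = ωL = 28.34 Ω
X_C = 1/(ωC) = 19.82 Ω
Parallel: admittances add. Y = 1/R + 1/(jωL) + jωC
Y = (0.09091 + j0.01516) S
|Y| = 0.09217 S → |Z| = 1/|Y| = 10.85 Ω, ∠Z = −∠Y = -9.470°

92.17 mS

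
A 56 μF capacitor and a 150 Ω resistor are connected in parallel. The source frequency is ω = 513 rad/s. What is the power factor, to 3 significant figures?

X_C = 1/(ωC) = 34.8 Ω
Parallel: admittances add. Y = 1/R + jωC
Y = (0.00667 + j0.0287) S
|Y| = 0.0295 S → |Z| = 1/|Y| = 33.9 Ω, ∠Z = −∠Y = -76.9°
cos φ = cos(-76.9°) = 0.226

0.226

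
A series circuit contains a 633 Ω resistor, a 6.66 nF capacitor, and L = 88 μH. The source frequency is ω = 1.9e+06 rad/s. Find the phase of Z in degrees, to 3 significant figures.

X_L = ωL = 167 Ω
X_C = 1/(ωC) = 79.0 Ω
Net reactance X = X_L − X_C = 88.2 Ω
Z = 633 + j88.2 Ω
|Z| = √(633² + 88.2²) = 639 Ω
∠Z = arctan(88.2/633) = 7.93°

7.93°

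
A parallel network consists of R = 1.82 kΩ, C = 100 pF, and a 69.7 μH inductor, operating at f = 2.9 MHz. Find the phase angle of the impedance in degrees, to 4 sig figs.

-62.03°

ω = 2πf = 1.822e+07 rad/s
X_L = ωL = 1270 Ω
X_C = 1/(ωC) = 548.8 Ω
Parallel: admittances add. Y = 1/R + 1/(jωL) + jωC
Y = (0.0005495 + j0.001035) S
|Y| = 0.001172 S → |Z| = 1/|Y| = 853.6 Ω, ∠Z = −∠Y = -62.03°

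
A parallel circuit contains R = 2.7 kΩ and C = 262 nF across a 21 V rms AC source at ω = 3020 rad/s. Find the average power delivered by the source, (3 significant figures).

X_C = 1/(ωC) = 1260 Ω
Parallel: admittances add. Y = 1/R + jωC
Y = (0.000370 + j0.000791) S
|Y| = 0.000874 S → |Z| = 1/|Y| = 1140 Ω, ∠Z = −∠Y = -64.9°
I = V/|Z| = 18.3 mA
P = VI cos φ = 21 × 0.0183 × cos(-64.9°) = 163 mW

163 mW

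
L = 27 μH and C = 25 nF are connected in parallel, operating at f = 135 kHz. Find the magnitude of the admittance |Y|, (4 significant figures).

22.46 mS

ω = 2πf = 848200 rad/s
X_L = ωL = 22.90 Ω
X_C = 1/(ωC) = 47.16 Ω
Parallel: admittances add. Y = 1/(jωL) + jωC
Y = (0 − j0.02246) S
|Y| = 0.02246 S → |Z| = 1/|Y| = 44.53 Ω, ∠Z = −∠Y = 90.00°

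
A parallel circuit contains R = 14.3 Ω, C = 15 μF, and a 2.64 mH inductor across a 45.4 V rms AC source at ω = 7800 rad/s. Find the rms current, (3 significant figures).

4.44 A

X_L = ωL = 20.6 Ω
X_C = 1/(ωC) = 8.55 Ω
Parallel: admittances add. Y = 1/R + 1/(jωL) + jωC
Y = (0.0699 + j0.0684) S
|Y| = 0.0978 S → |Z| = 1/|Y| = 10.2 Ω, ∠Z = −∠Y = -44.4°
I = V/|Z| = 45.4/10.2 = 4.44 A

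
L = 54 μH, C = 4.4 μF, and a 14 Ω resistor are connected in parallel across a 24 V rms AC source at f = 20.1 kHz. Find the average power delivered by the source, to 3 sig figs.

41.1 W

ω = 2πf = 126300 rad/s
X_L = ωL = 6.82 Ω
X_C = 1/(ωC) = 1.80 Ω
Parallel: admittances add. Y = 1/R + 1/(jωL) + jωC
Y = (0.0714 + j0.409) S
|Y| = 0.415 S → |Z| = 1/|Y| = 2.41 Ω, ∠Z = −∠Y = -80.1°
I = V/|Z| = 9.97 A
P = VI cos φ = 24 × 9.97 × cos(-80.1°) = 41.1 W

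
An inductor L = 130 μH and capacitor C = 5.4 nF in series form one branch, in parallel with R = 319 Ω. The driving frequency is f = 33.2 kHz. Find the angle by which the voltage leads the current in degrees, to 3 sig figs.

-20.3°

ω = 2πf = 208600 rad/s
X_L = ωL = 27.1 Ω
X_C = 1/(ωC) = 888 Ω
Branch 1: Z₁ = R = 319 Ω
Branch 2 (series LC): Z₂ = j(X_L − X_C) = −j861 Ω
Parallel: Z = Z₁Z₂/(Z₁+Z₂), |Z| = 299 Ω, ∠Z = -20.3°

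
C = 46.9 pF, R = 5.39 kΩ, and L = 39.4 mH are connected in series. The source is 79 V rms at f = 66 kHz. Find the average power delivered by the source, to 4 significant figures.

26.71 mW

ω = 2πf = 414700 rad/s
X_L = ωL = 16340 Ω
X_C = 1/(ωC) = 51420 Ω
Net reactance X = X_L − X_C = -35080 Ω
Z = 5390 − j35080 Ω
|Z| = √(5390² + 35080²) = 35490 Ω
∠Z = arctan(-35080/5390) = -81.26°
I = V/|Z| = 2.226 mA
P = VI cos φ = 79 × 0.002226 × cos(-81.26°) = 26.71 mW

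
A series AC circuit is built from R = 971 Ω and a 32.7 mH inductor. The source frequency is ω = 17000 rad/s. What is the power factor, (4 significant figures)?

0.8678

X_L = ωL = 555.9 Ω
Z = 971.0 + j555.9 Ω
|Z| = √(971.0² + 555.9²) = 1119 Ω
∠Z = arctan(555.9/971.0) = 29.79°
cos φ = cos(29.79°) = 0.8678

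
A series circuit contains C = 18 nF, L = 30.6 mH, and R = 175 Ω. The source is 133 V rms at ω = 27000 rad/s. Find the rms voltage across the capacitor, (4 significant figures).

X_L = ωL = 826.2 Ω
X_C = 1/(ωC) = 2058 Ω
Net reactance X = X_L − X_C = -1231 Ω
Z = 175.0 − j1231 Ω
|Z| = √(175.0² + 1231²) = 1244 Ω
I = V/|Z| = 106.9 mA
V_C = I·|Z_C| = 0.1069 × 2058 = 220.0 V

220.0 V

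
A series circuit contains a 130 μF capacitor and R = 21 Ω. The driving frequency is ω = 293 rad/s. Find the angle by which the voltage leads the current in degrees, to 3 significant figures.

-51.3°

X_C = 1/(ωC) = 26.3 Ω
Z = 21.0 − j26.3 Ω
|Z| = √(21.0² + 26.3²) = 33.6 Ω
∠Z = arctan(-26.3/21.0) = -51.3°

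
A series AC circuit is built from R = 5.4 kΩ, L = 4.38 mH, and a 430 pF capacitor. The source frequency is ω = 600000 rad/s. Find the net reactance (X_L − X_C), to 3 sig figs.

-1250 Ω

X_L = ωL = 2630 Ω
X_C = 1/(ωC) = 3880 Ω
X = 2630 − 3880 = -1250 Ω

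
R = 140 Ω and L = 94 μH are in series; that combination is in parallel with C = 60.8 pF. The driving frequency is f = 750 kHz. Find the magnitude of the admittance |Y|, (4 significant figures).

ω = 2πf = 4.712e+06 rad/s
X_L = ωL = 443.0 Ω
X_C = 1/(ωC) = 3490 Ω
Branch 1 (R+jX_L): Z₁ = 140.0 + j443.0 Ω, |Z₁| = 464.6 Ω
Branch 2 (−jX_C): Z₂ = −j3490 Ω
Parallel: Z = Z₁Z₂/(Z₁+Z₂), |Z| = 531.5 Ω, ∠Z = 69.83°
|Y| = 1/|Z| = 1.881 mS

1.881 mS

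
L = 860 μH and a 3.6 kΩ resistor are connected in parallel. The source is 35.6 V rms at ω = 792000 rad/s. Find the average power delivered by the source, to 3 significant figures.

352 mW

X_L = ωL = 681 Ω
Parallel: admittances add. Y = 1/R + 1/(jωL)
Y = (0.000278 − j0.00147) S
|Y| = 0.00149 S → |Z| = 1/|Y| = 669 Ω, ∠Z = −∠Y = 79.3°
I = V/|Z| = 53.2 mA
P = VI cos φ = 35.6 × 0.0532 × cos(79.3°) = 352 mW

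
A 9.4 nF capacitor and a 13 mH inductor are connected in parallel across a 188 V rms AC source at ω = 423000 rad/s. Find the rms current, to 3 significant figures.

713 mA

X_L = ωL = 5500 Ω
X_C = 1/(ωC) = 251 Ω
Parallel: admittances add. Y = 1/(jωL) + jωC
Y = (0 + j0.00379) S
|Y| = 0.00379 S → |Z| = 1/|Y| = 264 Ω, ∠Z = −∠Y = -90.0°
I = V/|Z| = 188/264 = 713 mA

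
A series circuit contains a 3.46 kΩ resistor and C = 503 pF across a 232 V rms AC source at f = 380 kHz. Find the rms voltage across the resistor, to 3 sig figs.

226 V

ω = 2πf = 2.388e+06 rad/s
X_C = 1/(ωC) = 833 Ω
Z = 3460 − j833 Ω
|Z| = √(3460² + 833²) = 3560 Ω
I = V/|Z| = 65.2 mA
V_R = I·|Z_R| = 0.0652 × 3460 = 226 V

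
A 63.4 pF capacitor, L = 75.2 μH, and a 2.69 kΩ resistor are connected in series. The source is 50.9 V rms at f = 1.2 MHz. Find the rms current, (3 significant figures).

ω = 2πf = 7.54e+06 rad/s
X_L = ωL = 567 Ω
X_C = 1/(ωC) = 2090 Ω
Net reactance X = X_L − X_C = -1520 Ω
Z = 2690 − j1520 Ω
|Z| = √(2690² + 1520²) = 3090 Ω
I = V/|Z| = 50.9/3090 = 16.5 mA

16.5 mA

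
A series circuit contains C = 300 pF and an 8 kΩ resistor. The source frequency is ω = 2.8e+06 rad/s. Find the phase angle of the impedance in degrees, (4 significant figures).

X_C = 1/(ωC) = 1190 Ω
Z = 8000 − j1190 Ω
|Z| = √(8000² + 1190²) = 8088 Ω
∠Z = arctan(-1190/8000) = -8.464°

-8.464°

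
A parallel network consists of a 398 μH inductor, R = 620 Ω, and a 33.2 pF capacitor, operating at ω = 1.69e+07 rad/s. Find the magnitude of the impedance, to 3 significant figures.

601 Ω

X_L = ωL = 6730 Ω
X_C = 1/(ωC) = 1780 Ω
Parallel: admittances add. Y = 1/R + 1/(jωL) + jωC
Y = (0.00161 + j0.000412) S
|Y| = 0.00166 S → |Z| = 1/|Y| = 601 Ω, ∠Z = −∠Y = -14.3°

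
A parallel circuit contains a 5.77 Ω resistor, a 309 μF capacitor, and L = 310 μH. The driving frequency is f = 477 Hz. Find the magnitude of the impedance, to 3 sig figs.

ω = 2πf = 2997 rad/s
X_L = ωL = 0.929 Ω
X_C = 1/(ωC) = 1.08 Ω
Parallel: admittances add. Y = 1/R + 1/(jωL) + jωC
Y = (0.173 − j0.150) S
|Y| = 0.229 S → |Z| = 1/|Y| = 4.36 Ω, ∠Z = −∠Y = 40.9°

4.36 Ω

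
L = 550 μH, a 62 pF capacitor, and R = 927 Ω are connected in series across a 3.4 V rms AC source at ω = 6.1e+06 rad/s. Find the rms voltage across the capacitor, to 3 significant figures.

7.70 V

X_L = ωL = 3360 Ω
X_C = 1/(ωC) = 2640 Ω
Net reactance X = X_L − X_C = 711 Ω
Z = 927 + j711 Ω
|Z| = √(927² + 711²) = 1170 Ω
I = V/|Z| = 2.91 mA
V_C = I·|Z_C| = 0.00291 × 2640 = 7.70 V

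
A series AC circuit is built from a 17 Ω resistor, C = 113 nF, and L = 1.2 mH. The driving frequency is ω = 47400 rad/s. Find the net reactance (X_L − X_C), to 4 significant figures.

-129.8 Ω

X_L = ωL = 56.88 Ω
X_C = 1/(ωC) = 186.7 Ω
X = 56.88 − 186.7 = -129.8 Ω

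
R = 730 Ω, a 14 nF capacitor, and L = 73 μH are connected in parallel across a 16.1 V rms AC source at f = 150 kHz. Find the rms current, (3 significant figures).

ω = 2πf = 942500 rad/s
X_L = ωL = 68.8 Ω
X_C = 1/(ωC) = 75.8 Ω
Parallel: admittances add. Y = 1/R + 1/(jωL) + jωC
Y = (0.00137 − j0.00134) S
|Y| = 0.00192 S → |Z| = 1/|Y| = 522 Ω, ∠Z = −∠Y = 44.4°
I = V/|Z| = 16.1/522 = 30.9 mA

30.9 mA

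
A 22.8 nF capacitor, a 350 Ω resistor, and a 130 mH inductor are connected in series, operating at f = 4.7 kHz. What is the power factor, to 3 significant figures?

ω = 2πf = 29530 rad/s
X_L = ωL = 3840 Ω
X_C = 1/(ωC) = 1490 Ω
Net reactance X = X_L − X_C = 2350 Ω
Z = 350 + j2350 Ω
|Z| = √(350² + 2350²) = 2380 Ω
∠Z = arctan(2350/350) = 81.5°
cos φ = cos(81.5°) = 0.147

0.147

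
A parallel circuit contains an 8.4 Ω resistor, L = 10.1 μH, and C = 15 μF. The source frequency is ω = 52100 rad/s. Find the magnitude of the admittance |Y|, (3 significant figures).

1.13 S

X_L = ωL = 0.526 Ω
X_C = 1/(ωC) = 1.28 Ω
Parallel: admittances add. Y = 1/R + 1/(jωL) + jωC
Y = (0.119 − j1.12) S
|Y| = 1.13 S → |Z| = 1/|Y| = 0.889 Ω, ∠Z = −∠Y = 83.9°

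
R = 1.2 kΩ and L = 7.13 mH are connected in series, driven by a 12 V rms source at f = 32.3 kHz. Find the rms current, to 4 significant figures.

6.383 mA

ω = 2πf = 202900 rad/s
X_L = ωL = 1447 Ω
Z = 1200 + j1447 Ω
|Z| = √(1200² + 1447²) = 1880 Ω
I = V/|Z| = 12/1880 = 6.383 mA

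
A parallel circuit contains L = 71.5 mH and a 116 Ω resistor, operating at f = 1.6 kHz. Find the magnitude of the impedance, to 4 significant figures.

ω = 2πf = 10050 rad/s
X_L = ωL = 718.8 Ω
Parallel: admittances add. Y = 1/R + 1/(jωL)
Y = (0.008621 − j0.001391) S
|Y| = 0.008732 S → |Z| = 1/|Y| = 114.5 Ω, ∠Z = −∠Y = 9.167°

114.5 Ω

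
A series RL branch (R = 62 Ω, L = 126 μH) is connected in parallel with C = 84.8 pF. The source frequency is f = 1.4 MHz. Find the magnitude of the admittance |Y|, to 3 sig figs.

ω = 2πf = 8.796e+06 rad/s
X_L = ωL = 1110 Ω
X_C = 1/(ωC) = 1340 Ω
Branch 1 (R+jX_L): Z₁ = 62.0 + j1110 Ω, |Z₁| = 1110 Ω
Branch 2 (−jX_C): Z₂ = −j1340 Ω
Parallel: Z = Z₁Z₂/(Z₁+Z₂), |Z| = 6190 Ω, ∠Z = 71.9°
|Y| = 1/|Z| = 162 μS

162 μS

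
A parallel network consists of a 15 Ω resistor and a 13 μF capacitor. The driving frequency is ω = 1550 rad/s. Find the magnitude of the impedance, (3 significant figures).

X_C = 1/(ωC) = 49.6 Ω
Parallel: admittances add. Y = 1/R + jωC
Y = (0.0667 + j0.0201) S
|Y| = 0.0696 S → |Z| = 1/|Y| = 14.4 Ω, ∠Z = −∠Y = -16.8°

14.4 Ω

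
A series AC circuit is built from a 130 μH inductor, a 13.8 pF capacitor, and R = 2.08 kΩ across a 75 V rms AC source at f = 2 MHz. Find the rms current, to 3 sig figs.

ω = 2πf = 1.257e+07 rad/s
X_L = ωL = 1630 Ω
X_C = 1/(ωC) = 5770 Ω
Net reactance X = X_L − X_C = -4130 Ω
Z = 2080 − j4130 Ω
|Z| = √(2080² + 4130²) = 4630 Ω
I = V/|Z| = 75/4630 = 16.2 mA

16.2 mA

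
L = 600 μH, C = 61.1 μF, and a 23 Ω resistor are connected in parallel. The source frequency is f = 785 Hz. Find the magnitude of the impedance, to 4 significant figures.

ω = 2πf = 4932 rad/s
X_L = ωL = 2.959 Ω
X_C = 1/(ωC) = 3.318 Ω
Parallel: admittances add. Y = 1/R + 1/(jωL) + jωC
Y = (0.04348 − j0.03655) S
|Y| = 0.05680 S → |Z| = 1/|Y| = 17.61 Ω, ∠Z = −∠Y = 40.05°

17.61 Ω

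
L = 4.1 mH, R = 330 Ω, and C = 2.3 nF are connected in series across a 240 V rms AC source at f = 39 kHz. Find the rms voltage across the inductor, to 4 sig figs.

287.9 V

ω = 2πf = 245000 rad/s
X_L = ωL = 1005 Ω
X_C = 1/(ωC) = 1774 Ω
Net reactance X = X_L − X_C = -769.6 Ω
Z = 330.0 − j769.6 Ω
|Z| = √(330.0² + 769.6²) = 837.4 Ω
I = V/|Z| = 286.6 mA
V_L = I·|Z_L| = 0.2866 × 1005 = 287.9 V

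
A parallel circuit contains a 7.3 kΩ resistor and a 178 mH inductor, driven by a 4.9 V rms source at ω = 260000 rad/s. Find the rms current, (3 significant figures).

680 μA

X_L = ωL = 46300 Ω
Parallel: admittances add. Y = 1/R + 1/(jωL)
Y = (0.000137 − j2.16e-05) S
|Y| = 0.000139 S → |Z| = 1/|Y| = 7210 Ω, ∠Z = −∠Y = 8.96°
I = V/|Z| = 4.9/7210 = 680 μA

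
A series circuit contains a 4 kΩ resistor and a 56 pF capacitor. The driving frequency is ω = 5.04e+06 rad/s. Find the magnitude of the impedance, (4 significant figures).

X_C = 1/(ωC) = 3543 Ω
Z = 4000 − j3543 Ω
|Z| = √(4000² + 3543²) = 5344 Ω

5344 Ω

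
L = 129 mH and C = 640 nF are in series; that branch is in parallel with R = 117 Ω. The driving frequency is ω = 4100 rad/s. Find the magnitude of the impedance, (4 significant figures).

X_L = ωL = 528.9 Ω
X_C = 1/(ωC) = 381.1 Ω
Branch 1: Z₁ = R = 117.0 Ω
Branch 2 (series LC): Z₂ = j(X_L − X_C) = j147.8 Ω
Parallel: Z = Z₁Z₂/(Z₁+Z₂), |Z| = 91.74 Ω, ∠Z = 38.37°

91.74 Ω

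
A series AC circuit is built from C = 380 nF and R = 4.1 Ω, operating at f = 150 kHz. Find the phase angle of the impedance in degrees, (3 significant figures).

-34.3°

ω = 2πf = 942500 rad/s
X_C = 1/(ωC) = 2.79 Ω
Z = 4.10 − j2.79 Ω
|Z| = √(4.10² + 2.79²) = 4.96 Ω
∠Z = arctan(-2.79/4.10) = -34.3°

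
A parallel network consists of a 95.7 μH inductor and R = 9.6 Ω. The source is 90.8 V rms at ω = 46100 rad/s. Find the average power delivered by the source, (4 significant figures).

858.8 W

X_L = ωL = 4.412 Ω
Parallel: admittances add. Y = 1/R + 1/(jωL)
Y = (0.1042 − j0.2267) S
|Y| = 0.2495 S → |Z| = 1/|Y| = 4.009 Ω, ∠Z = −∠Y = 65.32°
I = V/|Z| = 22.65 A
P = VI cos φ = 90.8 × 22.65 × cos(65.32°) = 858.8 W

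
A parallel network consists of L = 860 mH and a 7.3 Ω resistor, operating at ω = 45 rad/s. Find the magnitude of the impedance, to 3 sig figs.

7.17 Ω

X_L = ωL = 38.7 Ω
Parallel: admittances add. Y = 1/R + 1/(jωL)
Y = (0.137 − j0.0258) S
|Y| = 0.139 S → |Z| = 1/|Y| = 7.17 Ω, ∠Z = −∠Y = 10.7°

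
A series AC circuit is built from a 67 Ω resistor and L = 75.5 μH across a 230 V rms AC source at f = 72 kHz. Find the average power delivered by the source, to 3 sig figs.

ω = 2πf = 452400 rad/s
X_L = ωL = 34.2 Ω
Z = 67.0 + j34.2 Ω
|Z| = √(67.0² + 34.2²) = 75.2 Ω
∠Z = arctan(34.2/67.0) = 27.0°
I = V/|Z| = 3.06 A
P = VI cos φ = 230 × 3.06 × cos(27.0°) = 627 W

627 W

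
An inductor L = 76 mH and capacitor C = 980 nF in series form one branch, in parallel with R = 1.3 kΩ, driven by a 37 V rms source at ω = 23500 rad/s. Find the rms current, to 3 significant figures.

35.5 mA

X_L = ωL = 1790 Ω
X_C = 1/(ωC) = 43.4 Ω
Branch 1: Z₁ = R = 1300 Ω
Branch 2 (series LC): Z₂ = j(X_L − X_C) = j1740 Ω
Parallel: Z = Z₁Z₂/(Z₁+Z₂), |Z| = 1040 Ω, ∠Z = 36.7°
I = V/|Z| = 37/1040 = 35.5 mA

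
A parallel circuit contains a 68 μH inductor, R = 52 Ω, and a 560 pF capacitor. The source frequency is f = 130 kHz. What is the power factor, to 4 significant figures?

0.7387

ω = 2πf = 816800 rad/s
X_L = ωL = 55.54 Ω
X_C = 1/(ωC) = 2186 Ω
Parallel: admittances add. Y = 1/R + 1/(jωL) + jωC
Y = (0.01923 − j0.01755) S
|Y| = 0.02603 S → |Z| = 1/|Y| = 38.41 Ω, ∠Z = −∠Y = 42.38°
cos φ = cos(42.38°) = 0.7387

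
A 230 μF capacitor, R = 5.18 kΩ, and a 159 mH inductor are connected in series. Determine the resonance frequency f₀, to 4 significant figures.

26.32 Hz

ω₀ = 1/√(LC) = 1/√(0.159 × 0.00023) = 165.4 rad/s
f₀ = ω₀/(2π) = 26.32 Hz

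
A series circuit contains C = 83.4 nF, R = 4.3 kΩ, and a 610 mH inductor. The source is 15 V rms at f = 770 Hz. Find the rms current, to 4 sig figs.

ω = 2πf = 4838 rad/s
X_L = ωL = 2951 Ω
X_C = 1/(ωC) = 2478 Ω
Net reactance X = X_L − X_C = 472.9 Ω
Z = 4300 + j472.9 Ω
|Z| = √(4300² + 472.9²) = 4326 Ω
I = V/|Z| = 15/4326 = 3.467 mA

3.467 mA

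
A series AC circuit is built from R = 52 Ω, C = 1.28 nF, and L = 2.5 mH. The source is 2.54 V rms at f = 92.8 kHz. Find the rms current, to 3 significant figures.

ω = 2πf = 583100 rad/s
X_L = ωL = 1460 Ω
X_C = 1/(ωC) = 1340 Ω
Net reactance X = X_L − X_C = 118 Ω
Z = 52.0 + j118 Ω
|Z| = √(52.0² + 118²) = 129 Ω
I = V/|Z| = 2.54/129 = 19.7 mA

19.7 mA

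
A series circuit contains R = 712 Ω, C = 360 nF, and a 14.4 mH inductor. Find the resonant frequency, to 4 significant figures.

2.210 kHz

ω₀ = 1/√(LC) = 1/√(0.0144 × 3.6e-07) = 13890 rad/s
f₀ = ω₀/(2π) = 2.210 kHz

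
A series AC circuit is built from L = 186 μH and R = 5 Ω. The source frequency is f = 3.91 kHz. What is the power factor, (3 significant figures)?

ω = 2πf = 24570 rad/s
X_L = ωL = 4.57 Ω
Z = 5.00 + j4.57 Ω
|Z| = √(5.00² + 4.57²) = 6.77 Ω
∠Z = arctan(4.57/5.00) = 42.4°
cos φ = cos(42.4°) = 0.738

0.738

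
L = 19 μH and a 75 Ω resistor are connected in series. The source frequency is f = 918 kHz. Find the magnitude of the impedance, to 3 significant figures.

133 Ω

ω = 2πf = 5.768e+06 rad/s
X_L = ωL = 110 Ω
Z = 75.0 + j110 Ω
|Z| = √(75.0² + 110²) = 133 Ω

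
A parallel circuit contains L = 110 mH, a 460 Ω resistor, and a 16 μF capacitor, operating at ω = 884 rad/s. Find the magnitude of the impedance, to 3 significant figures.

226 Ω

X_L = ωL = 97.2 Ω
X_C = 1/(ωC) = 70.7 Ω
Parallel: admittances add. Y = 1/R + 1/(jωL) + jωC
Y = (0.00217 + j0.00386) S
|Y| = 0.00443 S → |Z| = 1/|Y| = 226 Ω, ∠Z = −∠Y = -60.6°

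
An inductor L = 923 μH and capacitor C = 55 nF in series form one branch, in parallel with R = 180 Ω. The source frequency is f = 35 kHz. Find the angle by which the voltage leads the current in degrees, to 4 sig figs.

56.24°

ω = 2πf = 219900 rad/s
X_L = ωL = 203.0 Ω
X_C = 1/(ωC) = 82.68 Ω
Branch 1: Z₁ = R = 180.0 Ω
Branch 2 (series LC): Z₂ = j(X_L − X_C) = j120.3 Ω
Parallel: Z = Z₁Z₂/(Z₁+Z₂), |Z| = 100.0 Ω, ∠Z = 56.24°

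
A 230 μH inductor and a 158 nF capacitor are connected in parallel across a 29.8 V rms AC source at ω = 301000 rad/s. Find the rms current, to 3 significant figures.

X_L = ωL = 69.2 Ω
X_C = 1/(ωC) = 21.0 Ω
Parallel: admittances add. Y = 1/(jωL) + jωC
Y = (0 + j0.0331) S
|Y| = 0.0331 S → |Z| = 1/|Y| = 30.2 Ω, ∠Z = −∠Y = -90.0°
I = V/|Z| = 29.8/30.2 = 987 mA

987 mA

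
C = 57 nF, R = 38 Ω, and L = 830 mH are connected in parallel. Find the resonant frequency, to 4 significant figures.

ω₀ = 1/√(LC) = 1/√(0.83 × 5.7e-08) = 4598 rad/s
f₀ = ω₀/(2π) = 731.7 Hz

731.7 Hz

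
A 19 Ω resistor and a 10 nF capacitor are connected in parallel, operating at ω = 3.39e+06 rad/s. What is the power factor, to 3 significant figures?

0.841

X_C = 1/(ωC) = 29.5 Ω
Parallel: admittances add. Y = 1/R + jωC
Y = (0.0526 + j0.0339) S
|Y| = 0.0626 S → |Z| = 1/|Y| = 16.0 Ω, ∠Z = −∠Y = -32.8°
cos φ = cos(-32.8°) = 0.841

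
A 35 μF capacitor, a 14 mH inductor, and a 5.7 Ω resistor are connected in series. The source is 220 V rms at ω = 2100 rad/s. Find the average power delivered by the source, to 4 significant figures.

X_L = ωL = 29.40 Ω
X_C = 1/(ωC) = 13.61 Ω
Net reactance X = X_L − X_C = 15.79 Ω
Z = 5.700 + j15.79 Ω
|Z| = √(5.700² + 15.79²) = 16.79 Ω
∠Z = arctan(15.79/5.700) = 70.16°
I = V/|Z| = 13.10 A
P = VI cos φ = 220 × 13.10 × cos(70.16°) = 978.4 W

978.4 W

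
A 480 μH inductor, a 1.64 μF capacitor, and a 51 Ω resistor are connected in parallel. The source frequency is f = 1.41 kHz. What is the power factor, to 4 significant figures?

0.08852

ω = 2πf = 8859 rad/s
X_L = ωL = 4.252 Ω
X_C = 1/(ωC) = 68.83 Ω
Parallel: admittances add. Y = 1/R + 1/(jωL) + jωC
Y = (0.01961 − j0.2206) S
|Y| = 0.2215 S → |Z| = 1/|Y| = 4.515 Ω, ∠Z = −∠Y = 84.92°
cos φ = cos(84.92°) = 0.08852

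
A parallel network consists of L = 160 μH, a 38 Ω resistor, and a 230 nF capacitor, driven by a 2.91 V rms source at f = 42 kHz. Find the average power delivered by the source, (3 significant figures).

ω = 2πf = 263900 rad/s
X_L = ωL = 42.2 Ω
X_C = 1/(ωC) = 16.5 Ω
Parallel: admittances add. Y = 1/R + 1/(jωL) + jωC
Y = (0.0263 + j0.0370) S
|Y| = 0.0454 S → |Z| = 1/|Y| = 22.0 Ω, ∠Z = −∠Y = -54.6°
I = V/|Z| = 132 mA
P = VI cos φ = 2.91 × 0.132 × cos(-54.6°) = 223 mW

223 mW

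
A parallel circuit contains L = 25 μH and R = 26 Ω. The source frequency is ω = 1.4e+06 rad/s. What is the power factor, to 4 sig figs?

0.8027

X_L = ωL = 35.00 Ω
Parallel: admittances add. Y = 1/R + 1/(jωL)
Y = (0.03846 − j0.02857) S
|Y| = 0.04791 S → |Z| = 1/|Y| = 20.87 Ω, ∠Z = −∠Y = 36.61°
cos φ = cos(36.61°) = 0.8027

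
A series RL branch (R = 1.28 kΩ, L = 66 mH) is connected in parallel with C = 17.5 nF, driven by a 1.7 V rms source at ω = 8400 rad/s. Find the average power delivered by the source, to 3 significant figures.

X_L = ωL = 554 Ω
X_C = 1/(ωC) = 6800 Ω
Branch 1 (R+jX_L): Z₁ = 1280 + j554 Ω, |Z₁| = 1390 Ω
Branch 2 (−jX_C): Z₂ = −j6800 Ω
Parallel: Z = Z₁Z₂/(Z₁+Z₂), |Z| = 1490 Ω, ∠Z = 11.8°
I = V/|Z| = 1.14 mA
P = VI cos φ = 1.7 × 0.00114 × cos(11.8°) = 1.90 mW

1.90 mW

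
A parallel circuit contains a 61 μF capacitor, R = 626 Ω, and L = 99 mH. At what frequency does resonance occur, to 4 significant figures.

64.76 Hz

ω₀ = 1/√(LC) = 1/√(0.099 × 6.1e-05) = 406.9 rad/s
f₀ = ω₀/(2π) = 64.76 Hz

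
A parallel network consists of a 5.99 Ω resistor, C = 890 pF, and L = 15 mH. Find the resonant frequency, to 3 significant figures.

43.6 kHz

ω₀ = 1/√(LC) = 1/√(0.015 × 8.9e-10) = 273700 rad/s
f₀ = ω₀/(2π) = 43.6 kHz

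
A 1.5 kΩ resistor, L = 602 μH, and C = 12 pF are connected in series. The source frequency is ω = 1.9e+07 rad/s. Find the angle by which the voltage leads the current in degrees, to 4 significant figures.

X_L = ωL = 11440 Ω
X_C = 1/(ωC) = 4386 Ω
Net reactance X = X_L − X_C = 7052 Ω
Z = 1500 + j7052 Ω
|Z| = √(1500² + 7052²) = 7210 Ω
∠Z = arctan(7052/1500) = 77.99°

77.99°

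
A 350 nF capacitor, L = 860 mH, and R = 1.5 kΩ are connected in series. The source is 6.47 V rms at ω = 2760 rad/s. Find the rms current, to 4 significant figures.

X_L = ωL = 2374 Ω
X_C = 1/(ωC) = 1035 Ω
Net reactance X = X_L − X_C = 1338 Ω
Z = 1500 + j1338 Ω
|Z| = √(1500² + 1338²) = 2010 Ω
I = V/|Z| = 6.47/2010 = 3.218 mA

3.218 mA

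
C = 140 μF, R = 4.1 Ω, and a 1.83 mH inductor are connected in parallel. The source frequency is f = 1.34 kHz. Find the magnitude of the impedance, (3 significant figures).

0.877 Ω

ω = 2πf = 8419 rad/s
X_L = ωL = 15.4 Ω
X_C = 1/(ωC) = 0.848 Ω
Parallel: admittances add. Y = 1/R + 1/(jωL) + jωC
Y = (0.244 + j1.11) S
|Y| = 1.14 S → |Z| = 1/|Y| = 0.877 Ω, ∠Z = −∠Y = -77.6°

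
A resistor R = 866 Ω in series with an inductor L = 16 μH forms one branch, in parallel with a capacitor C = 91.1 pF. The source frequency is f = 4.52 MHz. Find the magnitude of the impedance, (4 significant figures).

ω = 2πf = 2.84e+07 rad/s
X_L = ωL = 454.4 Ω
X_C = 1/(ωC) = 386.5 Ω
Branch 1 (R+jX_L): Z₁ = 866.0 + j454.4 Ω, |Z₁| = 978.0 Ω
Branch 2 (−jX_C): Z₂ = −j386.5 Ω
Parallel: Z = Z₁Z₂/(Z₁+Z₂), |Z| = 435.2 Ω, ∠Z = -66.80°

435.2 Ω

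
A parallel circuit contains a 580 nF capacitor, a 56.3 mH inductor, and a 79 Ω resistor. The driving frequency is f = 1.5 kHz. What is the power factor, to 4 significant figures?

0.9622

ω = 2πf = 9425 rad/s
X_L = ωL = 530.6 Ω
X_C = 1/(ωC) = 182.9 Ω
Parallel: admittances add. Y = 1/R + 1/(jωL) + jωC
Y = (0.01266 + j0.003582) S
|Y| = 0.01316 S → |Z| = 1/|Y| = 76.02 Ω, ∠Z = −∠Y = -15.80°
cos φ = cos(-15.80°) = 0.9622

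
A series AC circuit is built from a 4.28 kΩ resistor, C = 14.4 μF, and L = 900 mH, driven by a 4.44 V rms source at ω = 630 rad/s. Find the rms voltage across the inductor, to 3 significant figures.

X_L = ωL = 567 Ω
X_C = 1/(ωC) = 110 Ω
Net reactance X = X_L − X_C = 457 Ω
Z = 4280 + j457 Ω
|Z| = √(4280² + 457²) = 4300 Ω
I = V/|Z| = 1.03 mA
V_L = I·|Z_L| = 0.00103 × 567 = 0.585 V

0.585 V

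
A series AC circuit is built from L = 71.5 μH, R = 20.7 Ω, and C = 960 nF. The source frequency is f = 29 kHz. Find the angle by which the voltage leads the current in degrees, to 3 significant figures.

19.5°

ω = 2πf = 182200 rad/s
X_L = ωL = 13.0 Ω
X_C = 1/(ωC) = 5.72 Ω
Net reactance X = X_L − X_C = 7.31 Ω
Z = 20.7 + j7.31 Ω
|Z| = √(20.7² + 7.31²) = 22.0 Ω
∠Z = arctan(7.31/20.7) = 19.5°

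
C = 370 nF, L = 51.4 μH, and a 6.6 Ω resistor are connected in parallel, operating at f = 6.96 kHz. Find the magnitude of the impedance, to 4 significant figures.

ω = 2πf = 43730 rad/s
X_L = ωL = 2.248 Ω
X_C = 1/(ωC) = 61.80 Ω
Parallel: admittances add. Y = 1/R + 1/(jωL) + jωC
Y = (0.1515 − j0.4287) S
|Y| = 0.4547 S → |Z| = 1/|Y| = 2.199 Ω, ∠Z = −∠Y = 70.54°

2.199 Ω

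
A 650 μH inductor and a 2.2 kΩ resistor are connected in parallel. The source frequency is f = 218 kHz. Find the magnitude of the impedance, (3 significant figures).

ω = 2πf = 1.37e+06 rad/s
X_L = ωL = 890 Ω
Parallel: admittances add. Y = 1/R + 1/(jωL)
Y = (0.000455 − j0.00112) S
|Y| = 0.00121 S → |Z| = 1/|Y| = 825 Ω, ∠Z = −∠Y = 68.0°

825 Ω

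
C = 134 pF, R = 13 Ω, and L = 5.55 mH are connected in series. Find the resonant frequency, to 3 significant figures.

ω₀ = 1/√(LC) = 1/√(0.00555 × 1.34e-10) = 1.16e+06 rad/s
f₀ = ω₀/(2π) = 185 kHz

185 kHz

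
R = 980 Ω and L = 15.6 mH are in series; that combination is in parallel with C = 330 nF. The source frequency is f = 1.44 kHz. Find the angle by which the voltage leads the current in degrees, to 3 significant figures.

ω = 2πf = 9048 rad/s
X_L = ωL = 141 Ω
X_C = 1/(ωC) = 335 Ω
Branch 1 (R+jX_L): Z₁ = 980 + j141 Ω, |Z₁| = 990 Ω
Branch 2 (−jX_C): Z₂ = −j335 Ω
Parallel: Z = Z₁Z₂/(Z₁+Z₂), |Z| = 332 Ω, ∠Z = -70.6°

-70.6°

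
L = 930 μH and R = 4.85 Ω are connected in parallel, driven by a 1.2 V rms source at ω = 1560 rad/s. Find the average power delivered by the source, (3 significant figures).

297 mW

X_L = ωL = 1.45 Ω
Parallel: admittances add. Y = 1/R + 1/(jωL)
Y = (0.206 − j0.689) S
|Y| = 0.719 S → |Z| = 1/|Y| = 1.39 Ω, ∠Z = −∠Y = 73.3°
I = V/|Z| = 863 mA
P = VI cos φ = 1.2 × 0.863 × cos(73.3°) = 297 mW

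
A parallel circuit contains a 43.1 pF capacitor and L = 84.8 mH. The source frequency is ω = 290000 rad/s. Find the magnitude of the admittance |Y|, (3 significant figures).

X_L = ωL = 24600 Ω
X_C = 1/(ωC) = 80000 Ω
Parallel: admittances add. Y = 1/(jωL) + jωC
Y = (0 − j2.82e-05) S
|Y| = 2.82e-05 S → |Z| = 1/|Y| = 35500 Ω, ∠Z = −∠Y = 90.0°

28.2 μS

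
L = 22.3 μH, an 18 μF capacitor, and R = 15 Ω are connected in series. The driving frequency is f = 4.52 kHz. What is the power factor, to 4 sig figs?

0.9961

ω = 2πf = 28400 rad/s
X_L = ωL = 0.6333 Ω
X_C = 1/(ωC) = 1.956 Ω
Net reactance X = X_L − X_C = -1.323 Ω
Z = 15.00 − j1.323 Ω
|Z| = √(15.00² + 1.323²) = 15.06 Ω
∠Z = arctan(-1.323/15.00) = -5.040°
cos φ = cos(-5.040°) = 0.9961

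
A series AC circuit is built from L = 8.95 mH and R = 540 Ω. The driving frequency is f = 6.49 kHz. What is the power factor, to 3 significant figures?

0.829

ω = 2πf = 40780 rad/s
X_L = ωL = 365 Ω
Z = 540 + j365 Ω
|Z| = √(540² + 365²) = 652 Ω
∠Z = arctan(365/540) = 34.1°
cos φ = cos(34.1°) = 0.829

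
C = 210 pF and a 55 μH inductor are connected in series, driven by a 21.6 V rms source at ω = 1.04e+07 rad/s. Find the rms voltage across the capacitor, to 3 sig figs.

86.7 V

X_L = ωL = 572 Ω
X_C = 1/(ωC) = 458 Ω
Net reactance X = X_L − X_C = 114 Ω
Z = j114 Ω
|Z| = √(0² + 114²) = 114 Ω
I = V/|Z| = 189 mA
V_C = I·|Z_C| = 0.189 × 458 = 86.7 V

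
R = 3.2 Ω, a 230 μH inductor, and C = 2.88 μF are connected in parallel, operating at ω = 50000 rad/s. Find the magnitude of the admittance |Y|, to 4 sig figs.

X_L = ωL = 11.50 Ω
X_C = 1/(ωC) = 6.944 Ω
Parallel: admittances add. Y = 1/R + 1/(jωL) + jωC
Y = (0.3125 + j0.05704) S
|Y| = 0.3177 S → |Z| = 1/|Y| = 3.148 Ω, ∠Z = −∠Y = -10.34°

317.7 mS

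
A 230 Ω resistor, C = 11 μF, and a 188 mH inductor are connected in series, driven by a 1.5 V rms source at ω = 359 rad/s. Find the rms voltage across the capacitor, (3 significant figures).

X_L = ωL = 67.5 Ω
X_C = 1/(ωC) = 253 Ω
Net reactance X = X_L − X_C = -186 Ω
Z = 230 − j186 Ω
|Z| = √(230² + 186²) = 296 Ω
I = V/|Z| = 5.07 mA
V_C = I·|Z_C| = 0.00507 × 253 = 1.28 V

1.28 V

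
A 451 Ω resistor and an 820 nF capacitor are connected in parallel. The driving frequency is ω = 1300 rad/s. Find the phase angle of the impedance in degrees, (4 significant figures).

X_C = 1/(ωC) = 938.1 Ω
Parallel: admittances add. Y = 1/R + jωC
Y = (0.002217 + j0.001066) S
|Y| = 0.002460 S → |Z| = 1/|Y| = 406.5 Ω, ∠Z = −∠Y = -25.68°

-25.68°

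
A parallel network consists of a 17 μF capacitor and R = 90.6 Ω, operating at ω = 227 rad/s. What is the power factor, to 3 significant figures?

X_C = 1/(ωC) = 259 Ω
Parallel: admittances add. Y = 1/R + jωC
Y = (0.0110 + j0.00386) S
|Y| = 0.0117 S → |Z| = 1/|Y| = 85.5 Ω, ∠Z = −∠Y = -19.3°
cos φ = cos(-19.3°) = 0.944

0.944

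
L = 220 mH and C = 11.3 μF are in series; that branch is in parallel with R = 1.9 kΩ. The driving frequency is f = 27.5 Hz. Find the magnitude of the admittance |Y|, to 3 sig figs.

ω = 2πf = 172.8 rad/s
X_L = ωL = 38.0 Ω
X_C = 1/(ωC) = 512 Ω
Branch 1: Z₁ = R = 1900 Ω
Branch 2 (series LC): Z₂ = j(X_L − X_C) = −j474 Ω
Parallel: Z = Z₁Z₂/(Z₁+Z₂), |Z| = 460 Ω, ∠Z = -76.0°
|Y| = 1/|Z| = 2.17 mS

2.17 mS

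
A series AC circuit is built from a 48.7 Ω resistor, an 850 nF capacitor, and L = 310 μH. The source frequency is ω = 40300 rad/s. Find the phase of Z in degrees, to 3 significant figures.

X_L = ωL = 12.5 Ω
X_C = 1/(ωC) = 29.2 Ω
Net reactance X = X_L − X_C = -16.7 Ω
Z = 48.7 − j16.7 Ω
|Z| = √(48.7² + 16.7²) = 51.5 Ω
∠Z = arctan(-16.7/48.7) = -18.9°

-18.9°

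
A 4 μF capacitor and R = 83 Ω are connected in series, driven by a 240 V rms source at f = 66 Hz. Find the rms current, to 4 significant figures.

394.4 mA

ω = 2πf = 414.7 rad/s
X_C = 1/(ωC) = 602.9 Ω
Z = 83.00 − j602.9 Ω
|Z| = √(83.00² + 602.9²) = 608.5 Ω
I = V/|Z| = 240/608.5 = 394.4 mA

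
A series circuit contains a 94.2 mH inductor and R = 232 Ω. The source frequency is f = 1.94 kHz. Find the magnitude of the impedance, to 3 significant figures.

ω = 2πf = 12190 rad/s
X_L = ωL = 1150 Ω
Z = 232 + j1150 Ω
|Z| = √(232² + 1150²) = 1170 Ω

1170 Ω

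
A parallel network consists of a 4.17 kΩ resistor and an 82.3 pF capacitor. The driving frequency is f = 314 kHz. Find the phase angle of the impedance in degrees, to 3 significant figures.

-34.1°

ω = 2πf = 1.973e+06 rad/s
X_C = 1/(ωC) = 6160 Ω
Parallel: admittances add. Y = 1/R + jωC
Y = (0.000240 + j0.000162) S
|Y| = 0.000290 S → |Z| = 1/|Y| = 3450 Ω, ∠Z = −∠Y = -34.1°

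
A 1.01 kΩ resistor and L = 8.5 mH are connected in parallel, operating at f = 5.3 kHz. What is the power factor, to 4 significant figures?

ω = 2πf = 33300 rad/s
X_L = ωL = 283.1 Ω
Parallel: admittances add. Y = 1/R + 1/(jωL)
Y = (0.0009901 − j0.003533) S
|Y| = 0.003669 S → |Z| = 1/|Y| = 272.6 Ω, ∠Z = −∠Y = 74.34°
cos φ = cos(74.34°) = 0.2699

0.2699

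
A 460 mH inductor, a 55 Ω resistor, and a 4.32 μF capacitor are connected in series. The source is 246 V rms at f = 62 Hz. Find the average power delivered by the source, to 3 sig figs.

19.0 W

ω = 2πf = 389.6 rad/s
X_L = ωL = 179 Ω
X_C = 1/(ωC) = 594 Ω
Net reactance X = X_L − X_C = -415 Ω
Z = 55.0 − j415 Ω
|Z| = √(55.0² + 415²) = 419 Ω
∠Z = arctan(-415/55.0) = -82.5°
I = V/|Z| = 588 mA
P = VI cos φ = 246 × 0.588 × cos(-82.5°) = 19.0 W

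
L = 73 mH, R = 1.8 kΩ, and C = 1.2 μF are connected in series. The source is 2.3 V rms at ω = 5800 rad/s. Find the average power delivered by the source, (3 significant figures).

X_L = ωL = 423 Ω
X_C = 1/(ωC) = 144 Ω
Net reactance X = X_L − X_C = 280 Ω
Z = 1800 + j280 Ω
|Z| = √(1800² + 280²) = 1820 Ω
∠Z = arctan(280/1800) = 8.83°
I = V/|Z| = 1.26 mA
P = VI cos φ = 2.3 × 0.00126 × cos(8.83°) = 2.87 mW

2.87 mW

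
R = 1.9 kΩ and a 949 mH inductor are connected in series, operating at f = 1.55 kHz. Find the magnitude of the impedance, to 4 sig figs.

ω = 2πf = 9739 rad/s
X_L = ωL = 9242 Ω
Z = 1900 + j9242 Ω
|Z| = √(1900² + 9242²) = 9436 Ω

9436 Ω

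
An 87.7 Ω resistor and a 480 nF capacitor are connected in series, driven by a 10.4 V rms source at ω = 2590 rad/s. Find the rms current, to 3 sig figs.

12.9 mA

X_C = 1/(ωC) = 804 Ω
Z = 87.7 − j804 Ω
|Z| = √(87.7² + 804²) = 809 Ω
I = V/|Z| = 10.4/809 = 12.9 mA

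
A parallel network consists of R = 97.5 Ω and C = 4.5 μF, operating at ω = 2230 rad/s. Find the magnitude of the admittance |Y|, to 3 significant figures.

X_C = 1/(ωC) = 99.7 Ω
Parallel: admittances add. Y = 1/R + jωC
Y = (0.0103 + j0.0100) S
|Y| = 0.0143 S → |Z| = 1/|Y| = 69.7 Ω, ∠Z = −∠Y = -44.4°

14.3 mS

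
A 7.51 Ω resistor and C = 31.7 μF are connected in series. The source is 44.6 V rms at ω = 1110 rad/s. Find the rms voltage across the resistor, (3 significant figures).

X_C = 1/(ωC) = 28.4 Ω
Z = 7.51 − j28.4 Ω
|Z| = √(7.51² + 28.4²) = 29.4 Ω
I = V/|Z| = 1.52 A
V_R = I·|Z_R| = 1.52 × 7.51 = 11.4 V

11.4 V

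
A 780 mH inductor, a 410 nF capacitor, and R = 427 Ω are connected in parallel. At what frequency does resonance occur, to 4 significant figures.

281.4 Hz

ω₀ = 1/√(LC) = 1/√(0.78 × 4.1e-07) = 1768 rad/s
f₀ = ω₀/(2π) = 281.4 Hz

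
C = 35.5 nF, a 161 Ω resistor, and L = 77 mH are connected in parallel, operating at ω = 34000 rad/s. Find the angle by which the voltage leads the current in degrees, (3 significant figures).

-7.57°

X_L = ωL = 2620 Ω
X_C = 1/(ωC) = 829 Ω
Parallel: admittances add. Y = 1/R + 1/(jωL) + jωC
Y = (0.00621 + j0.000825) S
|Y| = 0.00627 S → |Z| = 1/|Y| = 160 Ω, ∠Z = −∠Y = -7.57°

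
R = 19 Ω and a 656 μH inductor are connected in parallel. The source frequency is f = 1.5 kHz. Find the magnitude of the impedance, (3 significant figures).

5.88 Ω

ω = 2πf = 9425 rad/s
X_L = ωL = 6.18 Ω
Parallel: admittances add. Y = 1/R + 1/(jωL)
Y = (0.0526 − j0.162) S
|Y| = 0.170 S → |Z| = 1/|Y| = 5.88 Ω, ∠Z = −∠Y = 72.0°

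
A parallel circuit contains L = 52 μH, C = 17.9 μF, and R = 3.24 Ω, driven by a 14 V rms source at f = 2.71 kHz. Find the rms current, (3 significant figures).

12.3 A

ω = 2πf = 17030 rad/s
X_L = ωL = 0.885 Ω
X_C = 1/(ωC) = 3.28 Ω
Parallel: admittances add. Y = 1/R + 1/(jωL) + jωC
Y = (0.309 − j0.825) S
|Y| = 0.880 S → |Z| = 1/|Y| = 1.14 Ω, ∠Z = −∠Y = 69.5°
I = V/|Z| = 14/1.14 = 12.3 A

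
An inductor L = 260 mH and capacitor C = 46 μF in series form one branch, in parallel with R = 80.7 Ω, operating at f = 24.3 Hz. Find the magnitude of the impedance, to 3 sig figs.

63.5 Ω

ω = 2πf = 152.7 rad/s
X_L = ωL = 39.7 Ω
X_C = 1/(ωC) = 142 Ω
Branch 1: Z₁ = R = 80.7 Ω
Branch 2 (series LC): Z₂ = j(X_L − X_C) = −j103 Ω
Parallel: Z = Z₁Z₂/(Z₁+Z₂), |Z| = 63.5 Ω, ∠Z = -38.2°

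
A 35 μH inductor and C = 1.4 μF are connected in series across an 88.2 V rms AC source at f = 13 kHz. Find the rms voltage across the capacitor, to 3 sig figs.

ω = 2πf = 81680 rad/s
X_L = ωL = 2.86 Ω
X_C = 1/(ωC) = 8.74 Ω
Net reactance X = X_L − X_C = -5.89 Ω
Z = − j5.89 Ω
|Z| = √(0² + 5.89²) = 5.89 Ω
I = V/|Z| = 15.0 A
V_C = I·|Z_C| = 15.0 × 8.74 = 131 V

131 V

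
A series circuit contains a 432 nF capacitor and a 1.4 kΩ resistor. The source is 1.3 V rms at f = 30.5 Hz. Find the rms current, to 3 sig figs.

ω = 2πf = 191.6 rad/s
X_C = 1/(ωC) = 12100 Ω
Z = 1400 − j12100 Ω
|Z| = √(1400² + 12100²) = 12200 Ω
I = V/|Z| = 1.3/12200 = 107 μA

107 μA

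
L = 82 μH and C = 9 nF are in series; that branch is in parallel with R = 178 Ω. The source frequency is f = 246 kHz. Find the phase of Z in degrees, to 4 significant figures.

72.87°

ω = 2πf = 1.546e+06 rad/s
X_L = ωL = 126.7 Ω
X_C = 1/(ωC) = 71.89 Ω
Branch 1: Z₁ = R = 178.0 Ω
Branch 2 (series LC): Z₂ = j(X_L − X_C) = j54.86 Ω
Parallel: Z = Z₁Z₂/(Z₁+Z₂), |Z| = 52.43 Ω, ∠Z = 72.87°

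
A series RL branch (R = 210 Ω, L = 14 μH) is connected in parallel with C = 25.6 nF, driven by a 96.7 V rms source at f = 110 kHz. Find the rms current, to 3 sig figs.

1.75 A

ω = 2πf = 691200 rad/s
X_L = ωL = 9.68 Ω
X_C = 1/(ωC) = 56.5 Ω
Branch 1 (R+jX_L): Z₁ = 210 + j9.68 Ω, |Z₁| = 210 Ω
Branch 2 (−jX_C): Z₂ = −j56.5 Ω
Parallel: Z = Z₁Z₂/(Z₁+Z₂), |Z| = 55.2 Ω, ∠Z = -74.8°
I = V/|Z| = 96.7/55.2 = 1.75 A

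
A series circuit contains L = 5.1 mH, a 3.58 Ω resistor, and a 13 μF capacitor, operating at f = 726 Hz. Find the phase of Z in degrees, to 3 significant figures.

ω = 2πf = 4562 rad/s
X_L = ωL = 23.3 Ω
X_C = 1/(ωC) = 16.9 Ω
Net reactance X = X_L − X_C = 6.40 Ω
Z = 3.58 + j6.40 Ω
|Z| = √(3.58² + 6.40²) = 7.33 Ω
∠Z = arctan(6.40/3.58) = 60.8°

60.8°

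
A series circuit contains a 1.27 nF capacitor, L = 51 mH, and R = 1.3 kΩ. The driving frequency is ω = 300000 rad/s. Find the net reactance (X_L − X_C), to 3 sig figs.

X_L = ωL = 15300 Ω
X_C = 1/(ωC) = 2620 Ω
X = 15300 − 2620 = 12700 Ω

12700 Ω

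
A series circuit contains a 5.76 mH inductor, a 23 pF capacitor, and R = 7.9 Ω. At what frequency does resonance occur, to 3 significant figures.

437 kHz

ω₀ = 1/√(LC) = 1/√(0.00576 × 2.3e-11) = 2.747e+06 rad/s
f₀ = ω₀/(2π) = 437 kHz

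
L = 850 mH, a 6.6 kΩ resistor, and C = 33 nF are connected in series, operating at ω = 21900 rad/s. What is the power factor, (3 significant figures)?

X_L = ωL = 18600 Ω
X_C = 1/(ωC) = 1380 Ω
Net reactance X = X_L − X_C = 17200 Ω
Z = 6600 + j17200 Ω
|Z| = √(6600² + 17200²) = 18500 Ω
∠Z = arctan(17200/6600) = 69.0°
cos φ = cos(69.0°) = 0.358

0.358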